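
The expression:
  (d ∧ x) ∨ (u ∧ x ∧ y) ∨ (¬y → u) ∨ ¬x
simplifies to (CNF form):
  d ∨ u ∨ y ∨ ¬x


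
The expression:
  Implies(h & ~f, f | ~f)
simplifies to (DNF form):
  True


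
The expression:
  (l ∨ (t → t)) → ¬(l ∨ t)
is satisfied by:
  {l: False, t: False}


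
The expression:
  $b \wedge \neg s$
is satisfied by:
  {b: True, s: False}


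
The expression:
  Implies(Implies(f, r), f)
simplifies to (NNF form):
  f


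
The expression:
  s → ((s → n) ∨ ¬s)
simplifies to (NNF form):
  n ∨ ¬s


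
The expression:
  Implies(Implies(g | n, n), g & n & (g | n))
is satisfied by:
  {g: True}


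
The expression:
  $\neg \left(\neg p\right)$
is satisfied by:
  {p: True}


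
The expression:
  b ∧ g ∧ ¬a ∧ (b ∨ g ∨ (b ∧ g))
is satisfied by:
  {b: True, g: True, a: False}


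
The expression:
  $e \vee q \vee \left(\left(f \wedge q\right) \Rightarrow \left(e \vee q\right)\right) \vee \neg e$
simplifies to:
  $\text{True}$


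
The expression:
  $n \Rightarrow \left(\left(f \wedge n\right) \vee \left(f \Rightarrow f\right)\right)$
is always true.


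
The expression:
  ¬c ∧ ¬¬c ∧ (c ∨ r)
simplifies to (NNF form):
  False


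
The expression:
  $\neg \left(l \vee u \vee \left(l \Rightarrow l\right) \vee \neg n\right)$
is never true.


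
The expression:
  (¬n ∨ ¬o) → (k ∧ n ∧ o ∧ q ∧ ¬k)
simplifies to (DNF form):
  n ∧ o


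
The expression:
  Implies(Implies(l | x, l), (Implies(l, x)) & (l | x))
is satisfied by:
  {x: True}


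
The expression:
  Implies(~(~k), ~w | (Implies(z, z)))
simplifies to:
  True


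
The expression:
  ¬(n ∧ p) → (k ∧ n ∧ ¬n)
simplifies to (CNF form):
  n ∧ p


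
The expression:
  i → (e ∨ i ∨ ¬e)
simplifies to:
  True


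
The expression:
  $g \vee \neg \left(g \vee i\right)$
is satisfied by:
  {g: True, i: False}
  {i: False, g: False}
  {i: True, g: True}


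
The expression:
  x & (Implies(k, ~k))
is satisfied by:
  {x: True, k: False}


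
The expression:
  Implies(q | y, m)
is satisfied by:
  {m: True, q: False, y: False}
  {y: True, m: True, q: False}
  {m: True, q: True, y: False}
  {y: True, m: True, q: True}
  {y: False, q: False, m: False}


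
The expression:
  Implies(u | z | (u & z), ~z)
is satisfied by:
  {z: False}


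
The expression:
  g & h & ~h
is never true.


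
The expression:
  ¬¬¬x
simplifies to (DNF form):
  ¬x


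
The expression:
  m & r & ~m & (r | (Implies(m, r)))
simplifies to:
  False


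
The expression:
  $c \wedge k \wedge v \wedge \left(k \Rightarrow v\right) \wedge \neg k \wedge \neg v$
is never true.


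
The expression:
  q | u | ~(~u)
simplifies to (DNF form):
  q | u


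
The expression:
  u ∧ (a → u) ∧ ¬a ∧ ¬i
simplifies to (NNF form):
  u ∧ ¬a ∧ ¬i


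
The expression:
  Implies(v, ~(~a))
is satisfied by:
  {a: True, v: False}
  {v: False, a: False}
  {v: True, a: True}


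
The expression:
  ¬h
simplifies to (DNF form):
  ¬h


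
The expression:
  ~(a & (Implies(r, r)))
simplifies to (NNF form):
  ~a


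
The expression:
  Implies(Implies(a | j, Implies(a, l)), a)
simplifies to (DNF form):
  a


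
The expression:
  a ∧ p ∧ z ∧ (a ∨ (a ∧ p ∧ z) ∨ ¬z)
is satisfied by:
  {a: True, z: True, p: True}


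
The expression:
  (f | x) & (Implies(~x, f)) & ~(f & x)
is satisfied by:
  {f: True, x: False}
  {x: True, f: False}


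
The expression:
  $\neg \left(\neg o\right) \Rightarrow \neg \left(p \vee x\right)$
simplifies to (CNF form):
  $\left(\neg o \vee \neg p\right) \wedge \left(\neg o \vee \neg x\right)$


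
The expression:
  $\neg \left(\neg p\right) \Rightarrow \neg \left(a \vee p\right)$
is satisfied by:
  {p: False}


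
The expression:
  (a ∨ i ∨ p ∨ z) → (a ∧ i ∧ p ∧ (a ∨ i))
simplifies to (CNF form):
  (a ∨ ¬p) ∧ (a ∨ ¬z) ∧ (i ∨ ¬a) ∧ (p ∨ ¬i)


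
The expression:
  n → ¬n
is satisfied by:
  {n: False}


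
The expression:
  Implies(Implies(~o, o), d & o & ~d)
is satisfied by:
  {o: False}


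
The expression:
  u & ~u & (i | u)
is never true.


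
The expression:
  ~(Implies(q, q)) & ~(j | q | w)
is never true.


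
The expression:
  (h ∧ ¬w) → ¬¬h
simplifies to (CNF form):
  True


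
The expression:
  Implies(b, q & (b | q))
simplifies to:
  q | ~b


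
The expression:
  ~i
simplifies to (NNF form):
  ~i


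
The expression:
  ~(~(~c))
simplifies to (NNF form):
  ~c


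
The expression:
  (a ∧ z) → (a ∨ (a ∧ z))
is always true.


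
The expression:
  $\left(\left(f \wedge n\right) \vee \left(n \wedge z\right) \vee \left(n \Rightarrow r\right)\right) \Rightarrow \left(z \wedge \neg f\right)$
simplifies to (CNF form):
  $\neg f \wedge \left(n \vee z\right) \wedge \left(z \vee \neg r\right)$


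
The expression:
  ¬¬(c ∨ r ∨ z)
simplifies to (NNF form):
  c ∨ r ∨ z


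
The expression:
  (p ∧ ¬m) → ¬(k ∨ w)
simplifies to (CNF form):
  (m ∨ ¬k ∨ ¬p) ∧ (m ∨ ¬p ∨ ¬w)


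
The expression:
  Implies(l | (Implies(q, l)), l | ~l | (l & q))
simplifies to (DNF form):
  True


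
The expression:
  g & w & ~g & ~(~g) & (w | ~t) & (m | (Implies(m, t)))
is never true.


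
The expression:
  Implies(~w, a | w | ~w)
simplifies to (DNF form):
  True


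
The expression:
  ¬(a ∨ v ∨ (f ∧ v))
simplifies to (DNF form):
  ¬a ∧ ¬v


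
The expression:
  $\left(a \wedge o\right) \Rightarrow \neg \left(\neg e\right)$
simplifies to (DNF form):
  $e \vee \neg a \vee \neg o$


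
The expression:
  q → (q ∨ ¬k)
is always true.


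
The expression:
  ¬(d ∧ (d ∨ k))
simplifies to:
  ¬d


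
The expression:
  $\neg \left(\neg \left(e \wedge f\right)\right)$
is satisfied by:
  {e: True, f: True}


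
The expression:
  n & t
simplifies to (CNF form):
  n & t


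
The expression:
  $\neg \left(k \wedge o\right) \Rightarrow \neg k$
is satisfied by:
  {o: True, k: False}
  {k: False, o: False}
  {k: True, o: True}


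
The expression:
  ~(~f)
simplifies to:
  f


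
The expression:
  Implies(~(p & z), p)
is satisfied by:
  {p: True}


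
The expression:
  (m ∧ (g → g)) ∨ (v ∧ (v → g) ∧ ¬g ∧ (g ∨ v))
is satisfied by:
  {m: True}


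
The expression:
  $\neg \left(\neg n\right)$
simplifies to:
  $n$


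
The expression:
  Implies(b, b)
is always true.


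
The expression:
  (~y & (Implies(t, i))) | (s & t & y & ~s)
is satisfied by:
  {i: True, t: False, y: False}
  {t: False, y: False, i: False}
  {i: True, t: True, y: False}


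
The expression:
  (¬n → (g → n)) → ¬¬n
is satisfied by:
  {n: True, g: True}
  {n: True, g: False}
  {g: True, n: False}


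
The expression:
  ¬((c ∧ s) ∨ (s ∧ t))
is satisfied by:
  {c: False, s: False, t: False}
  {t: True, c: False, s: False}
  {c: True, t: False, s: False}
  {t: True, c: True, s: False}
  {s: True, t: False, c: False}


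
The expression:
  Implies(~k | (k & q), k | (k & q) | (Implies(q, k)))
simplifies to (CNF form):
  k | ~q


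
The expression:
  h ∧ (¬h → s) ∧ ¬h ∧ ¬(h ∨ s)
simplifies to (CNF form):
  False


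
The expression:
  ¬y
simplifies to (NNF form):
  ¬y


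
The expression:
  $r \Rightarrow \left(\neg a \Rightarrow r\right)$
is always true.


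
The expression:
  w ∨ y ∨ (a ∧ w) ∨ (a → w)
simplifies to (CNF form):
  w ∨ y ∨ ¬a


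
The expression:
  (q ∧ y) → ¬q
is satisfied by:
  {q: False, y: False}
  {y: True, q: False}
  {q: True, y: False}


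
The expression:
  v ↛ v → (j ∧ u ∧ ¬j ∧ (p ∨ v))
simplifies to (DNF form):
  True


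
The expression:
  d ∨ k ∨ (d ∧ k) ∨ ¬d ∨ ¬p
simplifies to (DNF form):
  True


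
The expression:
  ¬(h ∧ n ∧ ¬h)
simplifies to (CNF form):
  True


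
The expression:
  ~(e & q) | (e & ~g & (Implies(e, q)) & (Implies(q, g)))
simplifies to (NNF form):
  ~e | ~q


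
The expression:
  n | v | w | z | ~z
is always true.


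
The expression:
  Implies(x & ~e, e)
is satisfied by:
  {e: True, x: False}
  {x: False, e: False}
  {x: True, e: True}


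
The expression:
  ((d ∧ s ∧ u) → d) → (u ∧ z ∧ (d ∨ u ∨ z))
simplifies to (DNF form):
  u ∧ z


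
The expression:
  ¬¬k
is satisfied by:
  {k: True}


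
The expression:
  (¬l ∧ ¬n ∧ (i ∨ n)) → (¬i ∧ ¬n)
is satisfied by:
  {n: True, l: True, i: False}
  {n: True, l: False, i: False}
  {l: True, n: False, i: False}
  {n: False, l: False, i: False}
  {n: True, i: True, l: True}
  {n: True, i: True, l: False}
  {i: True, l: True, n: False}


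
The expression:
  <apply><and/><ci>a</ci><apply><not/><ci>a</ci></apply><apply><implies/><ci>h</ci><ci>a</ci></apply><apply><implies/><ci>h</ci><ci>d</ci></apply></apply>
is never true.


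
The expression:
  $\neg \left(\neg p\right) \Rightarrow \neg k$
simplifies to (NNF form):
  $\neg k \vee \neg p$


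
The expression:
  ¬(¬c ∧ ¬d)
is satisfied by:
  {d: True, c: True}
  {d: True, c: False}
  {c: True, d: False}


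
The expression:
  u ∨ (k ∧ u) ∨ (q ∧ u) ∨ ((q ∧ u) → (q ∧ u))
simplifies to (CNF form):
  True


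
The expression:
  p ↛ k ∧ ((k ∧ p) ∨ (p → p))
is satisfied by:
  {p: True, k: False}


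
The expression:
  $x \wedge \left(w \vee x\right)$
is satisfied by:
  {x: True}


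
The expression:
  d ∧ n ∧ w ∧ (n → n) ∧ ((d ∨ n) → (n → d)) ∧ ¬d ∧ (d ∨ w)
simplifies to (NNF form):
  False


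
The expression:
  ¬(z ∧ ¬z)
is always true.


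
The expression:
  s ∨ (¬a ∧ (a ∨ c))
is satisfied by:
  {s: True, c: True, a: False}
  {s: True, c: False, a: False}
  {a: True, s: True, c: True}
  {a: True, s: True, c: False}
  {c: True, a: False, s: False}


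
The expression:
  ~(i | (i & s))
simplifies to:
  ~i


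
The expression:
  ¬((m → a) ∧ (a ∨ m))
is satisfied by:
  {a: False}


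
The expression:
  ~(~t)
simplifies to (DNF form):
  t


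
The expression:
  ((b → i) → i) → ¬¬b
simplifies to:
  b ∨ ¬i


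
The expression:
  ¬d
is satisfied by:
  {d: False}


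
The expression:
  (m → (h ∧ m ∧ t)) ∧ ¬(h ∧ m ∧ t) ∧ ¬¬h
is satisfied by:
  {h: True, m: False}


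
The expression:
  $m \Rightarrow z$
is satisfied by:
  {z: True, m: False}
  {m: False, z: False}
  {m: True, z: True}


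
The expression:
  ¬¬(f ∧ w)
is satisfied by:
  {w: True, f: True}


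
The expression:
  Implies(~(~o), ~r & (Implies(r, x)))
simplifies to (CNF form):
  ~o | ~r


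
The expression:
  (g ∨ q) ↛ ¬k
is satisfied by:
  {q: True, g: True, k: True}
  {q: True, k: True, g: False}
  {g: True, k: True, q: False}


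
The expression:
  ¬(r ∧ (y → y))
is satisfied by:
  {r: False}


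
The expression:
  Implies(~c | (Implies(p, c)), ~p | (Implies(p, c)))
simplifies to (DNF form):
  c | ~p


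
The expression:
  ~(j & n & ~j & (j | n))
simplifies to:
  True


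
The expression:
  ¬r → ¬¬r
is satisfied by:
  {r: True}


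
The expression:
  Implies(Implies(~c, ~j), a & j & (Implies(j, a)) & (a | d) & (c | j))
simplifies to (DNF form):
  (a & j) | (j & ~c)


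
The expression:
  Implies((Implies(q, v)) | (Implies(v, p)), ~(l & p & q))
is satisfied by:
  {l: False, q: False, p: False}
  {p: True, l: False, q: False}
  {q: True, l: False, p: False}
  {p: True, q: True, l: False}
  {l: True, p: False, q: False}
  {p: True, l: True, q: False}
  {q: True, l: True, p: False}


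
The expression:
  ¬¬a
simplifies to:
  a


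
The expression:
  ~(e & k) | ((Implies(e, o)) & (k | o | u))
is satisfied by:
  {o: True, k: False, e: False}
  {k: False, e: False, o: False}
  {e: True, o: True, k: False}
  {e: True, k: False, o: False}
  {o: True, k: True, e: False}
  {k: True, o: False, e: False}
  {e: True, k: True, o: True}


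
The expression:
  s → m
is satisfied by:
  {m: True, s: False}
  {s: False, m: False}
  {s: True, m: True}


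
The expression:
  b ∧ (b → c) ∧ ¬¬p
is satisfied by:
  {c: True, p: True, b: True}


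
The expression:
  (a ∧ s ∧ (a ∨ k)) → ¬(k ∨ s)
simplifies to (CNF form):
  ¬a ∨ ¬s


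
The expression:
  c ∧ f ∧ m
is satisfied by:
  {c: True, m: True, f: True}


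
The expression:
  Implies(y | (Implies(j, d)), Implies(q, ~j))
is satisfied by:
  {y: False, q: False, j: False, d: False}
  {d: True, y: False, q: False, j: False}
  {y: True, d: False, q: False, j: False}
  {d: True, y: True, q: False, j: False}
  {j: True, d: False, y: False, q: False}
  {j: True, d: True, y: False, q: False}
  {j: True, y: True, d: False, q: False}
  {j: True, d: True, y: True, q: False}
  {q: True, j: False, y: False, d: False}
  {q: True, d: True, j: False, y: False}
  {q: True, y: True, j: False, d: False}
  {d: True, q: True, y: True, j: False}
  {q: True, j: True, d: False, y: False}


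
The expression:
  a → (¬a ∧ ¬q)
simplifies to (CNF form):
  ¬a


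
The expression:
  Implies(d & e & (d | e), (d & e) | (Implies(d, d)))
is always true.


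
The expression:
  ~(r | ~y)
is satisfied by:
  {y: True, r: False}


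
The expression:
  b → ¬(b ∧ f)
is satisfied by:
  {b: False, f: False}
  {f: True, b: False}
  {b: True, f: False}


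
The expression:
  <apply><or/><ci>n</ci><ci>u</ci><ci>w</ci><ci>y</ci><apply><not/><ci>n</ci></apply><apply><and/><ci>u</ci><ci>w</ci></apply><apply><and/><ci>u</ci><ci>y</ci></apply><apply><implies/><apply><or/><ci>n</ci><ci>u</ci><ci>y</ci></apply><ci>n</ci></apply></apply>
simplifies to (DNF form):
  <true/>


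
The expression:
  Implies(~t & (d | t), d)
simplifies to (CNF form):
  True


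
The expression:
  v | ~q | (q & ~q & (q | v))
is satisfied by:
  {v: True, q: False}
  {q: False, v: False}
  {q: True, v: True}


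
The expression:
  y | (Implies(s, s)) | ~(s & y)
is always true.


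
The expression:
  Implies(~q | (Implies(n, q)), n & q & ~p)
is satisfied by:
  {q: True, n: True, p: False}


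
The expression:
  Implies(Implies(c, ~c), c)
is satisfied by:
  {c: True}


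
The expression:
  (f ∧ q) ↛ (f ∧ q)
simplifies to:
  False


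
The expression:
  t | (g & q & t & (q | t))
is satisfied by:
  {t: True}


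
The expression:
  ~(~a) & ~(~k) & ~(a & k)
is never true.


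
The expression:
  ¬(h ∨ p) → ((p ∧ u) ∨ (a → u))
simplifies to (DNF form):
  h ∨ p ∨ u ∨ ¬a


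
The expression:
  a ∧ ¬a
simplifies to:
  False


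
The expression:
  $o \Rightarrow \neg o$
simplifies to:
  $\neg o$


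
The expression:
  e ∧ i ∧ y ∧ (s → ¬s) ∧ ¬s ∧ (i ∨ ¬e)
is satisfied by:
  {i: True, e: True, y: True, s: False}


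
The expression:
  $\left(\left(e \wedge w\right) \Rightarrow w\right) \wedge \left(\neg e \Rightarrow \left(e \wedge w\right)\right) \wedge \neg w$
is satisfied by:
  {e: True, w: False}


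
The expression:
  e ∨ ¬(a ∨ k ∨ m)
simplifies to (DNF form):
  e ∨ (¬a ∧ ¬k ∧ ¬m)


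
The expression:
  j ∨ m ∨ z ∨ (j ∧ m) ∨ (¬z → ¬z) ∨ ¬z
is always true.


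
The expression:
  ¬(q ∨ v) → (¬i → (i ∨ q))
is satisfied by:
  {i: True, q: True, v: True}
  {i: True, q: True, v: False}
  {i: True, v: True, q: False}
  {i: True, v: False, q: False}
  {q: True, v: True, i: False}
  {q: True, v: False, i: False}
  {v: True, q: False, i: False}


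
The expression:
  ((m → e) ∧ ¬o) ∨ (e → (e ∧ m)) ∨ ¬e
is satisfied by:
  {m: True, o: False, e: False}
  {o: False, e: False, m: False}
  {m: True, e: True, o: False}
  {e: True, o: False, m: False}
  {m: True, o: True, e: False}
  {o: True, m: False, e: False}
  {m: True, e: True, o: True}


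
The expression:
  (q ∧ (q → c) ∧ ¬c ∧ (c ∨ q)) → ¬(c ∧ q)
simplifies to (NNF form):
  True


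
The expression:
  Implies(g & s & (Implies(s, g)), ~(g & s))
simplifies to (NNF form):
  ~g | ~s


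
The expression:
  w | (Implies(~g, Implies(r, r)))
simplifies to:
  True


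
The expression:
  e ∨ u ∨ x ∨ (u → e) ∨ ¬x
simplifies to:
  True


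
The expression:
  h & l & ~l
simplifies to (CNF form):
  False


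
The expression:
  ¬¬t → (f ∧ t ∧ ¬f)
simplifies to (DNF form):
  ¬t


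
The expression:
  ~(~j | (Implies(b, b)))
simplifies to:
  False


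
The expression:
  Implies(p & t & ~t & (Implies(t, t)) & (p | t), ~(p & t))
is always true.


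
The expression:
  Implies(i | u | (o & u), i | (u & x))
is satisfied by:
  {i: True, x: True, u: False}
  {i: True, u: False, x: False}
  {x: True, u: False, i: False}
  {x: False, u: False, i: False}
  {i: True, x: True, u: True}
  {i: True, u: True, x: False}
  {x: True, u: True, i: False}


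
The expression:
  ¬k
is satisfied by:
  {k: False}


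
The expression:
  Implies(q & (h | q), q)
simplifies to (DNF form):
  True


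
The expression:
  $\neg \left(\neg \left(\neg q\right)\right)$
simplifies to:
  $\neg q$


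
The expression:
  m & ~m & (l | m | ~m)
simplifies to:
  False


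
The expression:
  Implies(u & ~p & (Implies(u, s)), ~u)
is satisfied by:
  {p: True, s: False, u: False}
  {s: False, u: False, p: False}
  {u: True, p: True, s: False}
  {u: True, s: False, p: False}
  {p: True, s: True, u: False}
  {s: True, p: False, u: False}
  {u: True, s: True, p: True}


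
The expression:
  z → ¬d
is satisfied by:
  {z: False, d: False}
  {d: True, z: False}
  {z: True, d: False}


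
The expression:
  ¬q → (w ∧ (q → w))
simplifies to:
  q ∨ w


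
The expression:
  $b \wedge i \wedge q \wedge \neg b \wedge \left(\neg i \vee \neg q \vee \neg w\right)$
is never true.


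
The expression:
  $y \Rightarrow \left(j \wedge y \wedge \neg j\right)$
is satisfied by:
  {y: False}


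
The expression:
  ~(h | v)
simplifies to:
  ~h & ~v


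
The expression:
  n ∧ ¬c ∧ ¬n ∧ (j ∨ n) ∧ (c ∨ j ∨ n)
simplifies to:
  False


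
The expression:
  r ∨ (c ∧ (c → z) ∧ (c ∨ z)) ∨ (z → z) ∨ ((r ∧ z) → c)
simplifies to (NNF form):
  True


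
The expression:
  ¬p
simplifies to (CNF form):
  ¬p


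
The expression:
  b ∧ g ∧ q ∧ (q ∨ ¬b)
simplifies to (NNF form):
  b ∧ g ∧ q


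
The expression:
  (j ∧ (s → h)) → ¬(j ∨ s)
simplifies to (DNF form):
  (s ∧ ¬h) ∨ ¬j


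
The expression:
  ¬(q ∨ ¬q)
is never true.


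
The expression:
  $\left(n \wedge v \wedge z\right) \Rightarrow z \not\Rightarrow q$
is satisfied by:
  {v: False, z: False, n: False, q: False}
  {q: True, v: False, z: False, n: False}
  {n: True, v: False, z: False, q: False}
  {q: True, n: True, v: False, z: False}
  {z: True, q: False, v: False, n: False}
  {q: True, z: True, v: False, n: False}
  {n: True, z: True, q: False, v: False}
  {q: True, n: True, z: True, v: False}
  {v: True, n: False, z: False, q: False}
  {q: True, v: True, n: False, z: False}
  {n: True, v: True, q: False, z: False}
  {q: True, n: True, v: True, z: False}
  {z: True, v: True, n: False, q: False}
  {q: True, z: True, v: True, n: False}
  {n: True, z: True, v: True, q: False}


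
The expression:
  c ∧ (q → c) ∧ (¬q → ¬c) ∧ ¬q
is never true.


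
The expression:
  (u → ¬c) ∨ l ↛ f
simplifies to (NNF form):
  (l ∧ ¬f) ∨ ¬c ∨ ¬u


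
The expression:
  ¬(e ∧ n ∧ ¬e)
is always true.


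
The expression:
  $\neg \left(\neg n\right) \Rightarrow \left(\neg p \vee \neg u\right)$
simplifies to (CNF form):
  $\neg n \vee \neg p \vee \neg u$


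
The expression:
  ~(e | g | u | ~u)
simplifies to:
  False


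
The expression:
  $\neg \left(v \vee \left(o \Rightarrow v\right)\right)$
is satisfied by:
  {o: True, v: False}


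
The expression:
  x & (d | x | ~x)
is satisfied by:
  {x: True}


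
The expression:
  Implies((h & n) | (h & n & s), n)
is always true.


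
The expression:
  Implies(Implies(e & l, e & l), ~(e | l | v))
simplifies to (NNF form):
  ~e & ~l & ~v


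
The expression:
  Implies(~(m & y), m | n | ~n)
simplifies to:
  True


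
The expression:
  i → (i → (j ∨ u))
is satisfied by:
  {u: True, j: True, i: False}
  {u: True, j: False, i: False}
  {j: True, u: False, i: False}
  {u: False, j: False, i: False}
  {i: True, u: True, j: True}
  {i: True, u: True, j: False}
  {i: True, j: True, u: False}


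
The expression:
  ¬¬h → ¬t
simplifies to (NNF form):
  ¬h ∨ ¬t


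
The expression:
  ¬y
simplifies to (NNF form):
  ¬y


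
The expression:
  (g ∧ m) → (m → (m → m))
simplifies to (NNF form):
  True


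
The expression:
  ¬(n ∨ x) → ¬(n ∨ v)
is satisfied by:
  {n: True, x: True, v: False}
  {n: True, v: False, x: False}
  {x: True, v: False, n: False}
  {x: False, v: False, n: False}
  {n: True, x: True, v: True}
  {n: True, v: True, x: False}
  {x: True, v: True, n: False}


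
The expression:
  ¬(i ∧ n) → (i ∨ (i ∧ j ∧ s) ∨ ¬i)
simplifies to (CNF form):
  True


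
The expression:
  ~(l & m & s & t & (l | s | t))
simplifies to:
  ~l | ~m | ~s | ~t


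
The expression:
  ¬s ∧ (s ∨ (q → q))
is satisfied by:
  {s: False}


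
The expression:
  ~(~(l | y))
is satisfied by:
  {y: True, l: True}
  {y: True, l: False}
  {l: True, y: False}


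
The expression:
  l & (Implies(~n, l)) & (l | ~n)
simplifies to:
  l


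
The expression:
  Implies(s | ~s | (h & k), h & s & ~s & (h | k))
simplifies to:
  False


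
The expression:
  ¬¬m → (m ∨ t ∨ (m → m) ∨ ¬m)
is always true.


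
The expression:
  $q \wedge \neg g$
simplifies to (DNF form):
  $q \wedge \neg g$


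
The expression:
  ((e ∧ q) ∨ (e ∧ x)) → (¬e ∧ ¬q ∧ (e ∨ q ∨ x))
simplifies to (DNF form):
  (¬q ∧ ¬x) ∨ ¬e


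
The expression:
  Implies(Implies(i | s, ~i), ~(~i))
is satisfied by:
  {i: True}


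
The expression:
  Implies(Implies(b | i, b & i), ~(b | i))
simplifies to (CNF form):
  ~b | ~i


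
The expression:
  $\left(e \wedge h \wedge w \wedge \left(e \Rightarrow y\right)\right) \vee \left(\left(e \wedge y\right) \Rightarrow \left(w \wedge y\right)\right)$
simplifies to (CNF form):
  $w \vee \neg e \vee \neg y$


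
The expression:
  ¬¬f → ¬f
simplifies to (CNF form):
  ¬f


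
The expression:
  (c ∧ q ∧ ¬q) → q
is always true.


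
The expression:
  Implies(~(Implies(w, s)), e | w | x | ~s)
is always true.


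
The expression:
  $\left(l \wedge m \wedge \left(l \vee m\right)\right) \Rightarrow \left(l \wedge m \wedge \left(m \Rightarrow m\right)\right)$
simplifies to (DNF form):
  $\text{True}$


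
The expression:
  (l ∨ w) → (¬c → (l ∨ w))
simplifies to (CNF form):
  True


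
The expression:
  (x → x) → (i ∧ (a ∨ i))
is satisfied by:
  {i: True}


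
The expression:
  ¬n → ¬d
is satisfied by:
  {n: True, d: False}
  {d: False, n: False}
  {d: True, n: True}


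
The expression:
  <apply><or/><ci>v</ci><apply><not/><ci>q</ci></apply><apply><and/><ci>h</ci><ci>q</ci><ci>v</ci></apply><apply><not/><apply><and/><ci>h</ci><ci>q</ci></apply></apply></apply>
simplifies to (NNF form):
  <apply><or/><ci>v</ci><apply><not/><ci>h</ci></apply><apply><not/><ci>q</ci></apply></apply>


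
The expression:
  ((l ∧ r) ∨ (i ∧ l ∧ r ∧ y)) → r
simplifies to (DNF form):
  True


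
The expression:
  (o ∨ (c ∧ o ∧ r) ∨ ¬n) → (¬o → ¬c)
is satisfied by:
  {n: True, o: True, c: False}
  {n: True, c: False, o: False}
  {o: True, c: False, n: False}
  {o: False, c: False, n: False}
  {n: True, o: True, c: True}
  {n: True, c: True, o: False}
  {o: True, c: True, n: False}


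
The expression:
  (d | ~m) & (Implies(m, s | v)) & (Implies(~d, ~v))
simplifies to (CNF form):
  (d | ~m) & (d | ~v) & (d | s | ~m) & (d | s | ~v) & (d | v | ~m) & (d | v | ~v) & (s | v | ~m) & (s | v | ~v)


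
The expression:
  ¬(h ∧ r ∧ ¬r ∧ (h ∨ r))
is always true.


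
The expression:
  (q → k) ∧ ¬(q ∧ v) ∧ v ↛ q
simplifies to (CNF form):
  v ∧ ¬q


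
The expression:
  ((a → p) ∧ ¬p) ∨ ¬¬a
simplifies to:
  a ∨ ¬p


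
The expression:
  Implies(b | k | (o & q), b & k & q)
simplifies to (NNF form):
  (b | ~k) & (k | ~b) & (q | ~k) & (b | ~o | ~q)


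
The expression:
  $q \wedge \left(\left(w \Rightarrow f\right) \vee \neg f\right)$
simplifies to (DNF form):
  $q$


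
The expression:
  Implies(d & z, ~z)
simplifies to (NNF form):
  ~d | ~z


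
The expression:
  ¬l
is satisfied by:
  {l: False}


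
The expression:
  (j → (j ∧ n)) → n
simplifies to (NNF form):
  j ∨ n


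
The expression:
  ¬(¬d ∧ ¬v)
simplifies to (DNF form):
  d ∨ v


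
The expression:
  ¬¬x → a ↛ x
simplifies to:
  ¬x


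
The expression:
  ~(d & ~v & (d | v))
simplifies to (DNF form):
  v | ~d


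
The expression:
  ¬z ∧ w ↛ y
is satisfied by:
  {w: True, y: False, z: False}


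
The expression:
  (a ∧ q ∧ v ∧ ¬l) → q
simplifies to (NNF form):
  True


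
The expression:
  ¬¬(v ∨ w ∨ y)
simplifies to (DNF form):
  v ∨ w ∨ y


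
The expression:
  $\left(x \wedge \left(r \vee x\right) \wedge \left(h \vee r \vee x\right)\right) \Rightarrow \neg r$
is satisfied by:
  {x: False, r: False}
  {r: True, x: False}
  {x: True, r: False}


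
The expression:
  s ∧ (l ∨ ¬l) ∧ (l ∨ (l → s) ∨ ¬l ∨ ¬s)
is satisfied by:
  {s: True}


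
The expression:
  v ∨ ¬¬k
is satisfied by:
  {k: True, v: True}
  {k: True, v: False}
  {v: True, k: False}


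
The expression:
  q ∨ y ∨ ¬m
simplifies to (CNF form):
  q ∨ y ∨ ¬m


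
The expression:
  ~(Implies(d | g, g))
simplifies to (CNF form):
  d & ~g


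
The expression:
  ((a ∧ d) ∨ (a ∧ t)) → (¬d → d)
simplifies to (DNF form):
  d ∨ ¬a ∨ ¬t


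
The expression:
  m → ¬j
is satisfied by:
  {m: False, j: False}
  {j: True, m: False}
  {m: True, j: False}


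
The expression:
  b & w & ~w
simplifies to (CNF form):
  False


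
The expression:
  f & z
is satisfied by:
  {z: True, f: True}


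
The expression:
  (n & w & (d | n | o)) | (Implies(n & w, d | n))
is always true.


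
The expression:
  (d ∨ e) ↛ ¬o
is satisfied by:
  {d: True, e: True, o: True}
  {d: True, o: True, e: False}
  {e: True, o: True, d: False}


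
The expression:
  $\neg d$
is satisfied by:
  {d: False}


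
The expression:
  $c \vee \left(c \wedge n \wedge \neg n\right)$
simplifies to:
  $c$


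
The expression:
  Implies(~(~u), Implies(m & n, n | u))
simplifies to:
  True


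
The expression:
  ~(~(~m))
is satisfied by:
  {m: False}


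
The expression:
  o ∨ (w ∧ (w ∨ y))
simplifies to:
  o ∨ w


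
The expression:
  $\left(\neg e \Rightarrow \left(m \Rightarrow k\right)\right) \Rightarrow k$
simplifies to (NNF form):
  $k \vee \left(m \wedge \neg e\right)$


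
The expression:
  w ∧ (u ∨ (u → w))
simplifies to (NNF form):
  w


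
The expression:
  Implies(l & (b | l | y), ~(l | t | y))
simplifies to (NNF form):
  ~l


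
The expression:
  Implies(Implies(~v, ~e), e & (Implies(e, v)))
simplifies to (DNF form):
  e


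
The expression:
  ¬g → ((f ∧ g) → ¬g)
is always true.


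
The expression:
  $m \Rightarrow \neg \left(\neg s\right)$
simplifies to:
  $s \vee \neg m$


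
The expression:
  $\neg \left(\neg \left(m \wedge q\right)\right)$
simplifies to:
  $m \wedge q$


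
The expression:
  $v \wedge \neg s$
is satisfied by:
  {v: True, s: False}


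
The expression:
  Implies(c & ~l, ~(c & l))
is always true.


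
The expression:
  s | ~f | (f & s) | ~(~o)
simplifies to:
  o | s | ~f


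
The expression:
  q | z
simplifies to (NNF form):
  q | z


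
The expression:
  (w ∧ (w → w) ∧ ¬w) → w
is always true.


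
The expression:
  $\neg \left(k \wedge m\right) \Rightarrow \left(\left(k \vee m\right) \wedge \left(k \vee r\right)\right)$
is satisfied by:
  {k: True, m: True, r: True}
  {k: True, m: True, r: False}
  {k: True, r: True, m: False}
  {k: True, r: False, m: False}
  {m: True, r: True, k: False}


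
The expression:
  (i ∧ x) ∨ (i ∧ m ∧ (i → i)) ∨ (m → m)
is always true.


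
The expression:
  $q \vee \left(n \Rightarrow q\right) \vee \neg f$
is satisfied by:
  {q: True, n: False, f: False}
  {q: False, n: False, f: False}
  {f: True, q: True, n: False}
  {f: True, q: False, n: False}
  {n: True, q: True, f: False}
  {n: True, q: False, f: False}
  {n: True, f: True, q: True}


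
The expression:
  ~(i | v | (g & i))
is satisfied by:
  {v: False, i: False}


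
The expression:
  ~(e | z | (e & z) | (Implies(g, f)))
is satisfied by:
  {g: True, e: False, z: False, f: False}


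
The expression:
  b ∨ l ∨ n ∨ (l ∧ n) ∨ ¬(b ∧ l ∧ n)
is always true.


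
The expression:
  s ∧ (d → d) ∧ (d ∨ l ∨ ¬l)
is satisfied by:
  {s: True}


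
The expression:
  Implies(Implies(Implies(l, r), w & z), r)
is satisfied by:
  {r: True, z: False, w: False, l: False}
  {r: True, w: True, z: False, l: False}
  {r: True, z: True, w: False, l: False}
  {r: True, w: True, z: True, l: False}
  {r: True, l: True, z: False, w: False}
  {r: True, l: True, w: True, z: False}
  {r: True, l: True, z: True, w: False}
  {r: True, l: True, w: True, z: True}
  {l: False, z: False, w: False, r: False}
  {w: True, l: False, z: False, r: False}
  {z: True, l: False, w: False, r: False}


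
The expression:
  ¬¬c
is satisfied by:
  {c: True}


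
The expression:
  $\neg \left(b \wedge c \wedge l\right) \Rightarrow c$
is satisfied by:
  {c: True}


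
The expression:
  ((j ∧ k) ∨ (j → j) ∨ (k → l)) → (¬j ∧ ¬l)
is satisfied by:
  {l: False, j: False}


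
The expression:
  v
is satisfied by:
  {v: True}


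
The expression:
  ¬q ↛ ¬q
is never true.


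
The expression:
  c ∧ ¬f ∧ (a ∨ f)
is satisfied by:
  {a: True, c: True, f: False}


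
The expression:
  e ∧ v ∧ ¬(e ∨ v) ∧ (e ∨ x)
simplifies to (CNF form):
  False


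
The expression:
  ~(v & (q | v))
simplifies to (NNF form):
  ~v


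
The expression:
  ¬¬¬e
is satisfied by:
  {e: False}


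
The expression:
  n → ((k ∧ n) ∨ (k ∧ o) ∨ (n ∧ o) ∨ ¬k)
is always true.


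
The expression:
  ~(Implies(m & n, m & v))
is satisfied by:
  {m: True, n: True, v: False}


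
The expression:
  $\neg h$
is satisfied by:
  {h: False}


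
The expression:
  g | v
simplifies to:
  g | v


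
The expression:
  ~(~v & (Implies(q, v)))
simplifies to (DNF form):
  q | v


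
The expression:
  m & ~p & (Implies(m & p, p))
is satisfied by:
  {m: True, p: False}


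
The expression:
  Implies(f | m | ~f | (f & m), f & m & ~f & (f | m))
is never true.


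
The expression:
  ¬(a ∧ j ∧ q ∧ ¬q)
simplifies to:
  True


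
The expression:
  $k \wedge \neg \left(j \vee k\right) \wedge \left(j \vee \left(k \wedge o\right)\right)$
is never true.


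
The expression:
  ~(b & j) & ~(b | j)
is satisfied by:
  {j: False, b: False}


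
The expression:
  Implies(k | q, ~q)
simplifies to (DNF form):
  ~q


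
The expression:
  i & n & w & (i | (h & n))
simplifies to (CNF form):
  i & n & w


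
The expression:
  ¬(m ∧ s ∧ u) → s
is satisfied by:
  {s: True}


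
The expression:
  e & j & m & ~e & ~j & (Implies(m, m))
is never true.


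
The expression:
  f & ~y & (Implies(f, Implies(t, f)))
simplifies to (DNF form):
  f & ~y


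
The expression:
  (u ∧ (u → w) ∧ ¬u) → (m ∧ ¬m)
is always true.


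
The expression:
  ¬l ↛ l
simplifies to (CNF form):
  ¬l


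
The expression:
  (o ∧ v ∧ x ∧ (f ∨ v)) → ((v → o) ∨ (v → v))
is always true.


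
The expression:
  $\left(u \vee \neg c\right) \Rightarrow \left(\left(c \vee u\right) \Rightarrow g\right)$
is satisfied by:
  {g: True, u: False}
  {u: False, g: False}
  {u: True, g: True}


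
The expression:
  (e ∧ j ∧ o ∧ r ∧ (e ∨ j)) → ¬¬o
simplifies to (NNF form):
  True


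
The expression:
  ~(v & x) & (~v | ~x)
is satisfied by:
  {v: False, x: False}
  {x: True, v: False}
  {v: True, x: False}


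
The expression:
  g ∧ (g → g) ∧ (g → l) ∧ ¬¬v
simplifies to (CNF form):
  g ∧ l ∧ v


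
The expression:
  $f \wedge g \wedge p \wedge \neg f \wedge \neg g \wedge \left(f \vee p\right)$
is never true.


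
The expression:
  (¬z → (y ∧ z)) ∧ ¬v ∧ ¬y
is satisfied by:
  {z: True, v: False, y: False}


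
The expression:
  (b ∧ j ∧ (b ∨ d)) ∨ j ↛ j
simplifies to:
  b ∧ j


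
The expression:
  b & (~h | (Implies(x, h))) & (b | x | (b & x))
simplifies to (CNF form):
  b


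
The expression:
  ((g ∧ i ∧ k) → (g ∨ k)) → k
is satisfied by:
  {k: True}


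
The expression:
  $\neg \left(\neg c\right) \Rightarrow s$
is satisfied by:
  {s: True, c: False}
  {c: False, s: False}
  {c: True, s: True}


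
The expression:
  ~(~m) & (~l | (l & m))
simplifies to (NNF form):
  m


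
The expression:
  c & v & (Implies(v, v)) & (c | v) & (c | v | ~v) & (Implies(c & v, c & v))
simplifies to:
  c & v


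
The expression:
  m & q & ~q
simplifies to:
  False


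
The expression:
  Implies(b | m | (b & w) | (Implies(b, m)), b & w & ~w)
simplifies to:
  False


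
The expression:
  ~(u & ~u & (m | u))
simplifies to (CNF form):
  True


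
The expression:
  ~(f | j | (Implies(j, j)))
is never true.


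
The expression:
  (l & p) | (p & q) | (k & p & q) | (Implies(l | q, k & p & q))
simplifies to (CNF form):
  (p | ~l) & (p | ~q)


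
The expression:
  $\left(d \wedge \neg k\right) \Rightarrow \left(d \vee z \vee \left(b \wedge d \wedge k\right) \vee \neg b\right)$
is always true.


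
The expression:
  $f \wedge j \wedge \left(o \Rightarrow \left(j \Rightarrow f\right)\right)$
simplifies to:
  $f \wedge j$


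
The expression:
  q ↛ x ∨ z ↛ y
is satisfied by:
  {q: True, z: True, y: False, x: False}
  {q: True, y: False, x: False, z: False}
  {z: True, y: False, x: False, q: False}
  {q: True, z: True, x: True, y: False}
  {z: True, x: True, y: False, q: False}
  {z: True, q: True, y: True, x: False}
  {q: True, y: True, x: False, z: False}


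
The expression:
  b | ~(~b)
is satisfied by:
  {b: True}


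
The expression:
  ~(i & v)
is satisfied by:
  {v: False, i: False}
  {i: True, v: False}
  {v: True, i: False}


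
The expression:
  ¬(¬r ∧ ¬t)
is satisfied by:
  {r: True, t: True}
  {r: True, t: False}
  {t: True, r: False}


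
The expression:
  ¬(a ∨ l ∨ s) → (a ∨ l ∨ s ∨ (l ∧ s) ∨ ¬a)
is always true.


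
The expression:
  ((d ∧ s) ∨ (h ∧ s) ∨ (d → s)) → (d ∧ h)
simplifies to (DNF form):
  (d ∧ h) ∨ (d ∧ ¬s)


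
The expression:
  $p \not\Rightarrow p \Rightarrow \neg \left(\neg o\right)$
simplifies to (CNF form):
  $\text{True}$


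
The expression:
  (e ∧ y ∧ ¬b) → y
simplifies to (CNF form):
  True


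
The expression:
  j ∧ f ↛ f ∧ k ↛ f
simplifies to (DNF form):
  False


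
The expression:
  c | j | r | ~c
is always true.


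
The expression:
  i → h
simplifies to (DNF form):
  h ∨ ¬i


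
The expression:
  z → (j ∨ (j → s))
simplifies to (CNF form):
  True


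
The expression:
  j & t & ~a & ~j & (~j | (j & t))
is never true.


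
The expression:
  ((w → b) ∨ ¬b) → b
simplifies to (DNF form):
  b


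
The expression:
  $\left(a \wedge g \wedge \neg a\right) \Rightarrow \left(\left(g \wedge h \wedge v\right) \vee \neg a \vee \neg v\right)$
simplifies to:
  $\text{True}$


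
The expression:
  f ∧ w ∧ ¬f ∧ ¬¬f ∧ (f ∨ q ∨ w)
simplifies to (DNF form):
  False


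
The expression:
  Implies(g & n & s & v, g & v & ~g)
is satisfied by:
  {s: False, v: False, n: False, g: False}
  {g: True, s: False, v: False, n: False}
  {n: True, s: False, v: False, g: False}
  {g: True, n: True, s: False, v: False}
  {v: True, g: False, s: False, n: False}
  {g: True, v: True, s: False, n: False}
  {n: True, v: True, g: False, s: False}
  {g: True, n: True, v: True, s: False}
  {s: True, n: False, v: False, g: False}
  {g: True, s: True, n: False, v: False}
  {n: True, s: True, g: False, v: False}
  {g: True, n: True, s: True, v: False}
  {v: True, s: True, n: False, g: False}
  {g: True, v: True, s: True, n: False}
  {n: True, v: True, s: True, g: False}


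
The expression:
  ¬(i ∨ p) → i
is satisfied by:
  {i: True, p: True}
  {i: True, p: False}
  {p: True, i: False}


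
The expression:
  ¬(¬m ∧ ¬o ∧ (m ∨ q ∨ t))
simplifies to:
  m ∨ o ∨ (¬q ∧ ¬t)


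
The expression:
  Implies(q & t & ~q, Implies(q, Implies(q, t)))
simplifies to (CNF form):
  True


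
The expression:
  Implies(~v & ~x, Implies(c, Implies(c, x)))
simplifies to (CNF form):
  v | x | ~c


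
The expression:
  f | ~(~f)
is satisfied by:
  {f: True}


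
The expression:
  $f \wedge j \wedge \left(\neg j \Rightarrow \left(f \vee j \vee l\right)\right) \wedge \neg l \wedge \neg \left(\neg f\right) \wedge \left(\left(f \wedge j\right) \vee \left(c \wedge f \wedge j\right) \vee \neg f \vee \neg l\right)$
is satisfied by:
  {j: True, f: True, l: False}


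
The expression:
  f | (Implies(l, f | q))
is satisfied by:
  {q: True, f: True, l: False}
  {q: True, l: False, f: False}
  {f: True, l: False, q: False}
  {f: False, l: False, q: False}
  {q: True, f: True, l: True}
  {q: True, l: True, f: False}
  {f: True, l: True, q: False}


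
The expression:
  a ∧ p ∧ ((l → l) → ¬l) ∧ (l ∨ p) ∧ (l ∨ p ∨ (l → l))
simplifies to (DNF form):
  a ∧ p ∧ ¬l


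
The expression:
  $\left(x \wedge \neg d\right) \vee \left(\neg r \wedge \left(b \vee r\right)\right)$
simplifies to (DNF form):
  $\left(b \wedge \neg r\right) \vee \left(x \wedge \neg d\right) \vee \left(b \wedge x \wedge \neg d\right) \vee \left(b \wedge x \wedge \neg r\right) \vee \left(b \wedge \neg d \wedge \neg r\right) \vee \left(x \wedge \neg d \wedge \neg r\right) \vee \left(b \wedge x \wedge \neg d \wedge \neg r\right)$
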